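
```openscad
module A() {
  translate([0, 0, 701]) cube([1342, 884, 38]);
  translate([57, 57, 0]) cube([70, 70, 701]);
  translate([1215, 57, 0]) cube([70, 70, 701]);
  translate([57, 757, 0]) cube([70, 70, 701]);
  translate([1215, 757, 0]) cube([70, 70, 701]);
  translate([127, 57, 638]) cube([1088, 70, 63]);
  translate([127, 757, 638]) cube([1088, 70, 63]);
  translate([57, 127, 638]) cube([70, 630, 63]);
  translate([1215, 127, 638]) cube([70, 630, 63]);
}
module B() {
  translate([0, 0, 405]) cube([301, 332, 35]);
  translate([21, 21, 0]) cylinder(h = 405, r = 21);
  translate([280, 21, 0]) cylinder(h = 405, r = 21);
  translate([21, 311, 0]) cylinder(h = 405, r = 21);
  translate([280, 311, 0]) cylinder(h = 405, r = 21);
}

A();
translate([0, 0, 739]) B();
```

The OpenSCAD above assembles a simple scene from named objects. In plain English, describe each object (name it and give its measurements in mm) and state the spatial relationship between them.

A is a table: top 1342 mm (x) × 884 mm (y), 38 mm thick, upper face at z = 739 mm, on four 70×70 mm square legs, each inset 57 mm from the nearest pair of top edges, running from z = 0 to the bottom of the top. Four apron rails, 70 mm thick and 63 mm tall, run between adjacent legs with their top edges flush with the underside of the top and their outer faces flush with the legs' outer faces.

B is a four-legged stool. The seat is a 301×332×35 mm slab whose top surface is at z = 440 mm; four round legs, each 42 mm in diameter, run from the floor (z = 0) to the underside of the seat, each leg's axis is inset half a diameter from the nearest pair of seat edges (so the leg's bounding box is flush with the corner).

The stool is on top of the table.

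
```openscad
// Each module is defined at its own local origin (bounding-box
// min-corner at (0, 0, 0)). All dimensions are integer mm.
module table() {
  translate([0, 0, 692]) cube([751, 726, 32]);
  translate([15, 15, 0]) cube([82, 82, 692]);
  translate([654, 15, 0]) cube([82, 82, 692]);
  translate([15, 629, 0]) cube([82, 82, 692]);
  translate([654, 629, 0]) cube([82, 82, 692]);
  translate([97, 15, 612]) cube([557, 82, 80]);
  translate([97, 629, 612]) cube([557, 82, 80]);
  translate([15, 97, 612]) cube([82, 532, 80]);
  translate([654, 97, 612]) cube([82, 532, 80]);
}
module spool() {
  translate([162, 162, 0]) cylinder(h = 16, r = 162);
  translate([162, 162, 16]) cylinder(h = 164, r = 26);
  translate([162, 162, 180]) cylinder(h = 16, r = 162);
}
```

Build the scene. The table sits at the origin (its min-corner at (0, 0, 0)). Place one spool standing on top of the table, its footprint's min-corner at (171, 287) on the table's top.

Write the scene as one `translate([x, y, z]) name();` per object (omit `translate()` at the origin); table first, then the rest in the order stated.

table();
translate([171, 287, 724]) spool();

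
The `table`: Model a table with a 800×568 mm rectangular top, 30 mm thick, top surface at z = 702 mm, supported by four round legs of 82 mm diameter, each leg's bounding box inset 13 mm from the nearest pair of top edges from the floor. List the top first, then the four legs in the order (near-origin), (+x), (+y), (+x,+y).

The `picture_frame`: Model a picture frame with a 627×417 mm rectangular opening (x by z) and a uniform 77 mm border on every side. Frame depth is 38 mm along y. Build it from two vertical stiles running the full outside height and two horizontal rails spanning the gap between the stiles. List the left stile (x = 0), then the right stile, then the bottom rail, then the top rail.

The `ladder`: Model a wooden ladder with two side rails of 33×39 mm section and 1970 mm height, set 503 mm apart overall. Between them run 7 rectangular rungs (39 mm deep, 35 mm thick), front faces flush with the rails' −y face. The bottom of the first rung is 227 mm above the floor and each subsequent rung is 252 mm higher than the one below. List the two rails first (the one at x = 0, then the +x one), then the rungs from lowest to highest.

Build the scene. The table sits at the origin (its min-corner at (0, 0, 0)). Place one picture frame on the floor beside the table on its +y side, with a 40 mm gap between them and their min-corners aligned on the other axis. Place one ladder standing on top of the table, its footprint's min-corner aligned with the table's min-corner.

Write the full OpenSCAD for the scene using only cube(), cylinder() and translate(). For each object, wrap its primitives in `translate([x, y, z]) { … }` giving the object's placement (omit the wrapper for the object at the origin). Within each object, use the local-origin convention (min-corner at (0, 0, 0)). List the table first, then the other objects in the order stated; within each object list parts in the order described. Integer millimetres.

translate([0, 0, 672]) cube([800, 568, 30]);
translate([54, 54, 0]) cylinder(h = 672, r = 41);
translate([746, 54, 0]) cylinder(h = 672, r = 41);
translate([54, 514, 0]) cylinder(h = 672, r = 41);
translate([746, 514, 0]) cylinder(h = 672, r = 41);
translate([0, 608, 0]) {
  cube([77, 38, 571]);
  translate([704, 0, 0]) cube([77, 38, 571]);
  translate([77, 0, 0]) cube([627, 38, 77]);
  translate([77, 0, 494]) cube([627, 38, 77]);
}
translate([0, 0, 702]) {
  cube([33, 39, 1970]);
  translate([470, 0, 0]) cube([33, 39, 1970]);
  translate([33, 0, 227]) cube([437, 39, 35]);
  translate([33, 0, 479]) cube([437, 39, 35]);
  translate([33, 0, 731]) cube([437, 39, 35]);
  translate([33, 0, 983]) cube([437, 39, 35]);
  translate([33, 0, 1235]) cube([437, 39, 35]);
  translate([33, 0, 1487]) cube([437, 39, 35]);
  translate([33, 0, 1739]) cube([437, 39, 35]);
}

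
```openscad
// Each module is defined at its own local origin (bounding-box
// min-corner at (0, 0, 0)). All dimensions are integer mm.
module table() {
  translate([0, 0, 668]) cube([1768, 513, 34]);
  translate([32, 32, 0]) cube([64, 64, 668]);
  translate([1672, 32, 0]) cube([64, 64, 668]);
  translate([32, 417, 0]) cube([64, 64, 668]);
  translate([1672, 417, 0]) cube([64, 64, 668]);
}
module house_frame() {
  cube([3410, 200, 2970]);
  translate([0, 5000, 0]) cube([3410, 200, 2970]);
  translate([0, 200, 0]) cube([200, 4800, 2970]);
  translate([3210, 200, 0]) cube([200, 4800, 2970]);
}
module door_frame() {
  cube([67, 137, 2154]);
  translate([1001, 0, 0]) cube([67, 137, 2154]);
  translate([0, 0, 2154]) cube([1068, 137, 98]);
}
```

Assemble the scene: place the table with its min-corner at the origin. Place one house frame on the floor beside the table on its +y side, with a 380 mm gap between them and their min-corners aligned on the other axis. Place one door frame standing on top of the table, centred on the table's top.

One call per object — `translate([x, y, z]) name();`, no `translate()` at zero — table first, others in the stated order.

table();
translate([0, 893, 0]) house_frame();
translate([350, 188, 702]) door_frame();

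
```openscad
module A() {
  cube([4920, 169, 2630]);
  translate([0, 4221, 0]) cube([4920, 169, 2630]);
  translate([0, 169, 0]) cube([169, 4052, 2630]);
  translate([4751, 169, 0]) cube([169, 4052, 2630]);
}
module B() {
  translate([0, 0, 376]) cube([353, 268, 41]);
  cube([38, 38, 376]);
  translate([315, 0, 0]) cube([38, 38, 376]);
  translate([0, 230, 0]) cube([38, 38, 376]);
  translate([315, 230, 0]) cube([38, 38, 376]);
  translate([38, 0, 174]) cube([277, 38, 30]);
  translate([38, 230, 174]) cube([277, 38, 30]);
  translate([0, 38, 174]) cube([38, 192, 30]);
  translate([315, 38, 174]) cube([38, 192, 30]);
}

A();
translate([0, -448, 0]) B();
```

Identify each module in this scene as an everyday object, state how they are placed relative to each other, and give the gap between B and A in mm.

A is a house frame. B is a stool. The stool is on the floor beside the house frame on its −y side. The gap between the stool and the house frame is 180 mm.

The stool's nearest face is 180 mm from the house frame's −y face.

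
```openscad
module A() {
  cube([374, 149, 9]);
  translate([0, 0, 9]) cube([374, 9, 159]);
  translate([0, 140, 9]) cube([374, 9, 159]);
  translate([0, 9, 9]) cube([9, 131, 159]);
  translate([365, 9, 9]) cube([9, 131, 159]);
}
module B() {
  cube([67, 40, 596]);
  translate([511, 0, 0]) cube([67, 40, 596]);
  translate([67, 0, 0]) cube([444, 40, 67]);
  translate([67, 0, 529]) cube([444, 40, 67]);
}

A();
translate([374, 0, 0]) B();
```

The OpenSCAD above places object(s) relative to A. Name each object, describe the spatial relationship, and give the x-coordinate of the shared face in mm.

A is an open box. B is a picture frame. The picture frame is against the open box's +x side, with their −y faces flush. The x-coordinate of the shared face is 374 mm.

The open box's +x face and the picture frame's −x face are both at x = 374 mm.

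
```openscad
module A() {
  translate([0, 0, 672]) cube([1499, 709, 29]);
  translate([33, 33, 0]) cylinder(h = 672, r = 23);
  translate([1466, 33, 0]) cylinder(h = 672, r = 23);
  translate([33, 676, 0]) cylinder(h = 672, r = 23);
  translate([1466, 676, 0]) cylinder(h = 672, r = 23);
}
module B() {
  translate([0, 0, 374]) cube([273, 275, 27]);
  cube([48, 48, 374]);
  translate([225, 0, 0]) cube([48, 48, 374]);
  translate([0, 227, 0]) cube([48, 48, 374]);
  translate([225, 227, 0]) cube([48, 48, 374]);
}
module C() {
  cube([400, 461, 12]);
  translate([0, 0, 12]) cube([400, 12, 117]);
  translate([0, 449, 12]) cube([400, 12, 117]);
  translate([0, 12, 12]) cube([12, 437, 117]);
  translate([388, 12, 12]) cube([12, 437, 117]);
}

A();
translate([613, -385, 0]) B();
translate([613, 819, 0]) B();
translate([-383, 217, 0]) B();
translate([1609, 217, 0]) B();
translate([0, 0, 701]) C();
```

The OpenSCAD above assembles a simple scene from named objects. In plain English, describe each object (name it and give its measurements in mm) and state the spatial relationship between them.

A is a table: top 1499 mm (x) × 709 mm (y), 29 mm thick, upper face at z = 701 mm, on four round legs of 46 mm diameter, each leg's bounding box inset 10 mm from the nearest pair of top edges, running from z = 0 to the bottom of the top.

B is a four-legged stool. The seat is 273×275 mm, 27 mm thick, top at z = 401 mm. It stands on four square legs, each 48×48 mm in cross-section, from z = 0 to the seat underside, each flush with a corner of the seat.

C is an open storage box with external size 400×461×129 mm and wall thickness 12 mm (the base is also 12 mm thick). The base covers the whole footprint; the four walls stand on the base, with the y-facing walls full-width and the x-facing walls fitting between their inner faces.

Four stools sit around the table at the −y, +y, −x, +x sides. The open box is on top of the table.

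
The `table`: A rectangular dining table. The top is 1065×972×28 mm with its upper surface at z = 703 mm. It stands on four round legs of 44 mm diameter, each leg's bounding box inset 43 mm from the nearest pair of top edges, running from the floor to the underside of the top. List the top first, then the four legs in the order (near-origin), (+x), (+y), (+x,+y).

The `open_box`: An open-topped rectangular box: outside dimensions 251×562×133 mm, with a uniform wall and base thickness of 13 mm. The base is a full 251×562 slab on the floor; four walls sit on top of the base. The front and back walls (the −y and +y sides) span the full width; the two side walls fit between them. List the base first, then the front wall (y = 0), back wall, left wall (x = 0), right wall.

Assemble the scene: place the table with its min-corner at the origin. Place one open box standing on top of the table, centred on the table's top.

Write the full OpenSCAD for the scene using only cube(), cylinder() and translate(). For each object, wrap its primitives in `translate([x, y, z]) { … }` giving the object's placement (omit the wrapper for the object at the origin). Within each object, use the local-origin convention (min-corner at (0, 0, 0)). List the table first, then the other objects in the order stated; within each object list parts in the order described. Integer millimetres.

translate([0, 0, 675]) cube([1065, 972, 28]);
translate([65, 65, 0]) cylinder(h = 675, r = 22);
translate([1000, 65, 0]) cylinder(h = 675, r = 22);
translate([65, 907, 0]) cylinder(h = 675, r = 22);
translate([1000, 907, 0]) cylinder(h = 675, r = 22);
translate([407, 205, 703]) {
  cube([251, 562, 13]);
  translate([0, 0, 13]) cube([251, 13, 120]);
  translate([0, 549, 13]) cube([251, 13, 120]);
  translate([0, 13, 13]) cube([13, 536, 120]);
  translate([238, 13, 13]) cube([13, 536, 120]);
}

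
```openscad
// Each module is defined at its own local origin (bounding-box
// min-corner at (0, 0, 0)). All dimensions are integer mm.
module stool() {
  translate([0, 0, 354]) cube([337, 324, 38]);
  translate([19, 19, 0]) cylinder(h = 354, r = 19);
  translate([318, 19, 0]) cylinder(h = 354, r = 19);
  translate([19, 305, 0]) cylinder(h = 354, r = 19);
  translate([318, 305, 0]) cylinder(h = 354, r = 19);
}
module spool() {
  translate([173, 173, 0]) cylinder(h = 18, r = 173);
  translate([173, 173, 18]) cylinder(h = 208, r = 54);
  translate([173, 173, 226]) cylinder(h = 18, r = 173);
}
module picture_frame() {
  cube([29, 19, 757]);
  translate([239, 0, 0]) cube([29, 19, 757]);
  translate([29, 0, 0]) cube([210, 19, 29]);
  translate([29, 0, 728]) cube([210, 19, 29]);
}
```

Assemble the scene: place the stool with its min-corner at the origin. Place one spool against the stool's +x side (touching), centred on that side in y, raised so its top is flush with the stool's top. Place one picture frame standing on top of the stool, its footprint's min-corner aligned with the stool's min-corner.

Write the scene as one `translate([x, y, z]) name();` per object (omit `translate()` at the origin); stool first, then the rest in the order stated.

stool();
translate([337, -11, 148]) spool();
translate([0, 0, 392]) picture_frame();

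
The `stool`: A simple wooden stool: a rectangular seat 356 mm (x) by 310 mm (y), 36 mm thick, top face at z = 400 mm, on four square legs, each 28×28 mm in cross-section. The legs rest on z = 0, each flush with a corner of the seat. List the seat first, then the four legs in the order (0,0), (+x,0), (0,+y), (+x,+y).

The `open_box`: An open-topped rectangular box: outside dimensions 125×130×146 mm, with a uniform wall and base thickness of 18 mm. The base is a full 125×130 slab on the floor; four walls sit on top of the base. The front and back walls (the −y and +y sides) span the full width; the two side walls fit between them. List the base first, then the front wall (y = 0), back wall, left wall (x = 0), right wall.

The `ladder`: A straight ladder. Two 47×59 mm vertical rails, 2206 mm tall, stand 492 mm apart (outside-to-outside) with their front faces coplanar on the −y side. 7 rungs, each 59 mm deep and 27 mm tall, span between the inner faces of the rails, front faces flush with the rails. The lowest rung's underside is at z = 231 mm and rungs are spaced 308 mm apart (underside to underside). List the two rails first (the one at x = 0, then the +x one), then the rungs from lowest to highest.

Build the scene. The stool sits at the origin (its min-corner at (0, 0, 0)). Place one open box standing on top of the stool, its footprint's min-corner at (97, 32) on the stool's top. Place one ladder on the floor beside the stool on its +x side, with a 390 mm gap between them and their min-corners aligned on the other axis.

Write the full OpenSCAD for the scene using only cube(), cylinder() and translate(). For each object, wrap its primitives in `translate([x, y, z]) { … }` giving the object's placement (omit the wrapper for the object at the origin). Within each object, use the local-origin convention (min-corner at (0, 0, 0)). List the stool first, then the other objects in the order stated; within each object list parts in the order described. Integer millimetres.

translate([0, 0, 364]) cube([356, 310, 36]);
cube([28, 28, 364]);
translate([328, 0, 0]) cube([28, 28, 364]);
translate([0, 282, 0]) cube([28, 28, 364]);
translate([328, 282, 0]) cube([28, 28, 364]);
translate([97, 32, 400]) {
  cube([125, 130, 18]);
  translate([0, 0, 18]) cube([125, 18, 128]);
  translate([0, 112, 18]) cube([125, 18, 128]);
  translate([0, 18, 18]) cube([18, 94, 128]);
  translate([107, 18, 18]) cube([18, 94, 128]);
}
translate([746, 0, 0]) {
  cube([47, 59, 2206]);
  translate([445, 0, 0]) cube([47, 59, 2206]);
  translate([47, 0, 231]) cube([398, 59, 27]);
  translate([47, 0, 539]) cube([398, 59, 27]);
  translate([47, 0, 847]) cube([398, 59, 27]);
  translate([47, 0, 1155]) cube([398, 59, 27]);
  translate([47, 0, 1463]) cube([398, 59, 27]);
  translate([47, 0, 1771]) cube([398, 59, 27]);
  translate([47, 0, 2079]) cube([398, 59, 27]);
}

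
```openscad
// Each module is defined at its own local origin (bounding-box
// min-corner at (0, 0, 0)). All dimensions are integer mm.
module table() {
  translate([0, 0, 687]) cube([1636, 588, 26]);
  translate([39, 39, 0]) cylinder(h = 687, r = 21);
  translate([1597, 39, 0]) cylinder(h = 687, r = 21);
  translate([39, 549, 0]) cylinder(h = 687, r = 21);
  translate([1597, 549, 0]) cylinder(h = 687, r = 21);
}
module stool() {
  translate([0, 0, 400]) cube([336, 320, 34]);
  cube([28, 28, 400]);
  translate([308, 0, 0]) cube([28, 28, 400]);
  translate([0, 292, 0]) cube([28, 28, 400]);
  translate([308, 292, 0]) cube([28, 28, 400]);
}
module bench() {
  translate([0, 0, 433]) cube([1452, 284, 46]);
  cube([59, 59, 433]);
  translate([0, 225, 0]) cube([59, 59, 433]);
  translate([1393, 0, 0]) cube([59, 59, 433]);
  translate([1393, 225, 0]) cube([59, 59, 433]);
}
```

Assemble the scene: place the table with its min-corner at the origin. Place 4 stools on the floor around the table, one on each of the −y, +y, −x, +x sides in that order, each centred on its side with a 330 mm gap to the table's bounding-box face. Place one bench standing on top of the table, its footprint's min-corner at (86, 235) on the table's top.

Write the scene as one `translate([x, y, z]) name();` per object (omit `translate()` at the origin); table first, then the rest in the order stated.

table();
translate([650, -650, 0]) stool();
translate([650, 918, 0]) stool();
translate([-666, 134, 0]) stool();
translate([1966, 134, 0]) stool();
translate([86, 235, 713]) bench();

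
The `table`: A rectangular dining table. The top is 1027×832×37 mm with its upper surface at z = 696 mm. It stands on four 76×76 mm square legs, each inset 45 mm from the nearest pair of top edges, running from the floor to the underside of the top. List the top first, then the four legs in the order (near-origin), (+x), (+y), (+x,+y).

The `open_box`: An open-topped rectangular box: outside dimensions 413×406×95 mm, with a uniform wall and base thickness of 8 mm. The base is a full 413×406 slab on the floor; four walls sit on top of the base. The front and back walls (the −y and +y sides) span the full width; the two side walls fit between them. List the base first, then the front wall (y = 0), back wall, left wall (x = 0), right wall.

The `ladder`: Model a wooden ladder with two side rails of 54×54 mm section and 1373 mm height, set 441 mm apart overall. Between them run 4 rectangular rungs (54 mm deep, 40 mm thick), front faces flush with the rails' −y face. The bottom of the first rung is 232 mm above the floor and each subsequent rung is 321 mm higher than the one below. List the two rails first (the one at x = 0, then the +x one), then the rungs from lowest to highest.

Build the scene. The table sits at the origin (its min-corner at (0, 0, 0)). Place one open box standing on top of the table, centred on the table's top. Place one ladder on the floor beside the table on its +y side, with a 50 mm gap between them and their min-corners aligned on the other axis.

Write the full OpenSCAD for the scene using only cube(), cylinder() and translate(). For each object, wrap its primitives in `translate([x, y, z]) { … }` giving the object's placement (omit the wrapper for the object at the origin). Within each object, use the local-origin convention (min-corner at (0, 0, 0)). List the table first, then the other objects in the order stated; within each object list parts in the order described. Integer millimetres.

translate([0, 0, 659]) cube([1027, 832, 37]);
translate([45, 45, 0]) cube([76, 76, 659]);
translate([906, 45, 0]) cube([76, 76, 659]);
translate([45, 711, 0]) cube([76, 76, 659]);
translate([906, 711, 0]) cube([76, 76, 659]);
translate([307, 213, 696]) {
  cube([413, 406, 8]);
  translate([0, 0, 8]) cube([413, 8, 87]);
  translate([0, 398, 8]) cube([413, 8, 87]);
  translate([0, 8, 8]) cube([8, 390, 87]);
  translate([405, 8, 8]) cube([8, 390, 87]);
}
translate([0, 882, 0]) {
  cube([54, 54, 1373]);
  translate([387, 0, 0]) cube([54, 54, 1373]);
  translate([54, 0, 232]) cube([333, 54, 40]);
  translate([54, 0, 553]) cube([333, 54, 40]);
  translate([54, 0, 874]) cube([333, 54, 40]);
  translate([54, 0, 1195]) cube([333, 54, 40]);
}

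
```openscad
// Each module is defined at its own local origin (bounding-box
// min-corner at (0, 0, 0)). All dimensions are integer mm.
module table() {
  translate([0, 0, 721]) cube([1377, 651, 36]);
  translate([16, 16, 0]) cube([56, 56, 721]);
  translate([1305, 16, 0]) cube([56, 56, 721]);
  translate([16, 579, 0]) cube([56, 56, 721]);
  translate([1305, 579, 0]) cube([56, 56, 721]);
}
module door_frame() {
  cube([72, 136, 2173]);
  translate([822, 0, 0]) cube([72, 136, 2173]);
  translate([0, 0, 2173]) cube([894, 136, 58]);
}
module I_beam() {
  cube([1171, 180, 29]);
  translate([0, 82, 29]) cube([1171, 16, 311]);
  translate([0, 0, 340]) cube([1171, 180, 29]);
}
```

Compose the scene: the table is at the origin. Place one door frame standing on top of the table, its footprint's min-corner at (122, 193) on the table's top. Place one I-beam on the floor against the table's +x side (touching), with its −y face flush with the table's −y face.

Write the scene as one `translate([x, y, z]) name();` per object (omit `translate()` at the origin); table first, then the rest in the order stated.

table();
translate([122, 193, 757]) door_frame();
translate([1377, 0, 0]) I_beam();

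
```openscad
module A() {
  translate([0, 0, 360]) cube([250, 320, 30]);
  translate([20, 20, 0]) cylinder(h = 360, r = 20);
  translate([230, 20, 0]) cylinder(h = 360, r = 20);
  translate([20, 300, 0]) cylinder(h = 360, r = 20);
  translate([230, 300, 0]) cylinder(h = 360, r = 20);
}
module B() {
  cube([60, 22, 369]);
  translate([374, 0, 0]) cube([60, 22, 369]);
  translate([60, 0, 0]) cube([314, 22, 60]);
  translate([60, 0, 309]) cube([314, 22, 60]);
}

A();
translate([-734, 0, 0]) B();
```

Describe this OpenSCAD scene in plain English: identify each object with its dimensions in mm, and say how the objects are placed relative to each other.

A is a four-legged stool. The seat is a 250×320×30 mm slab whose top surface is at z = 390 mm; four round legs, each 40 mm in diameter, run from the floor (z = 0) to the underside of the seat, each leg's axis is inset half a diameter from the nearest pair of seat edges (so the leg's bounding box is flush with the corner).

B is a rectangular picture frame lying in the x–z plane (depth along y). The opening is 314 mm wide (x) by 249 mm tall (z), surrounded by a border 60 mm wide on all four sides. The frame is 22 mm deep and is made of two full-height vertical stiles with two horizontal rails fitted between them.

The picture frame is on the floor beside the stool on its −x side.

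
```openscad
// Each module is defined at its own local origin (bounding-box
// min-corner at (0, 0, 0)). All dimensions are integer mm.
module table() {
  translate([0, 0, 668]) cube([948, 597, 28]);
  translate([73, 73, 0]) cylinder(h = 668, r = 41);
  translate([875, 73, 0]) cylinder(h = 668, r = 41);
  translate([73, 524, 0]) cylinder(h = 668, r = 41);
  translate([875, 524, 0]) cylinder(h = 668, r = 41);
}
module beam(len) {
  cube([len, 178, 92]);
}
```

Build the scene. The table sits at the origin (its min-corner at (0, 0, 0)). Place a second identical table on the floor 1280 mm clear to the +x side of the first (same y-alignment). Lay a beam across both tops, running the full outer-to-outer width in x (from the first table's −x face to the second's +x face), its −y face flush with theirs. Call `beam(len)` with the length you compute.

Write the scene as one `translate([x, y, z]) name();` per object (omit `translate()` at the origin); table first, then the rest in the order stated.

table();
translate([2228, 0, 0]) table();
translate([0, 0, 696]) beam(3176);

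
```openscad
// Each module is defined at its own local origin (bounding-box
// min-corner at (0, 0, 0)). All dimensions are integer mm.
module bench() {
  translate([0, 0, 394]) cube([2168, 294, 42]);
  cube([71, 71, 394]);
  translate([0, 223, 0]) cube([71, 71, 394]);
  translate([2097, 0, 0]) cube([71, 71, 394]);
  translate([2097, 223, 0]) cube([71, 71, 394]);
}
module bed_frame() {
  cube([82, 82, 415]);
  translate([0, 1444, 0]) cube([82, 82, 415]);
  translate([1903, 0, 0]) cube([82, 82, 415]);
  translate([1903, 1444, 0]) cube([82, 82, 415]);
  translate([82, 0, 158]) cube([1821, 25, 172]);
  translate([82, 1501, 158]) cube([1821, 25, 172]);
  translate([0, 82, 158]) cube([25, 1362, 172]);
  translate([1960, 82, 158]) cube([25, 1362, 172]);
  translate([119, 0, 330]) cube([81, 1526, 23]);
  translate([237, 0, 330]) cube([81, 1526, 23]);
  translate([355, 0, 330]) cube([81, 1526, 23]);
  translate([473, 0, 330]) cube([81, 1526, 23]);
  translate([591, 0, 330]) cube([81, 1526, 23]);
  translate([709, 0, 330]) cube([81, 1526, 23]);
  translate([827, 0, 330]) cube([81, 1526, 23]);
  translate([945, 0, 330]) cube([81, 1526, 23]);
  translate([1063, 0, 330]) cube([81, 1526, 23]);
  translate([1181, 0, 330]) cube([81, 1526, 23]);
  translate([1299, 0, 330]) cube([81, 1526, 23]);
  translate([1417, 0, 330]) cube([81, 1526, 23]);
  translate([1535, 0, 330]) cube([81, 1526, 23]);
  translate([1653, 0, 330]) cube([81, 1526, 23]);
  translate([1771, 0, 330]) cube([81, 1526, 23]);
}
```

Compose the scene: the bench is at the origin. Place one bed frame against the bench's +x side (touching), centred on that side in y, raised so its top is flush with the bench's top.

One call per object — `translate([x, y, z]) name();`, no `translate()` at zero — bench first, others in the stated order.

bench();
translate([2168, -616, 21]) bed_frame();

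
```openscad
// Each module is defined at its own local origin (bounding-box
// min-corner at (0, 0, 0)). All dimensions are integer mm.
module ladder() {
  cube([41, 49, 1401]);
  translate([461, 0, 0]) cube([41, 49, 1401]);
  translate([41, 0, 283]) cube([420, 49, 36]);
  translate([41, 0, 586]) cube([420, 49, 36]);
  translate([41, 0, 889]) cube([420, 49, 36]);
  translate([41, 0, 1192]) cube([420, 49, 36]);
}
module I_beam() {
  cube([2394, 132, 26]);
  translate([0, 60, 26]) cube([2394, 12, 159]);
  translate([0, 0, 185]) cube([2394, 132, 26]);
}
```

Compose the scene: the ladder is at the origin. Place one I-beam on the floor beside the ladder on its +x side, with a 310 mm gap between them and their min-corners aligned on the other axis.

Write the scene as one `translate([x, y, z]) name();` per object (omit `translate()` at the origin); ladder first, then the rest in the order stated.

ladder();
translate([812, 0, 0]) I_beam();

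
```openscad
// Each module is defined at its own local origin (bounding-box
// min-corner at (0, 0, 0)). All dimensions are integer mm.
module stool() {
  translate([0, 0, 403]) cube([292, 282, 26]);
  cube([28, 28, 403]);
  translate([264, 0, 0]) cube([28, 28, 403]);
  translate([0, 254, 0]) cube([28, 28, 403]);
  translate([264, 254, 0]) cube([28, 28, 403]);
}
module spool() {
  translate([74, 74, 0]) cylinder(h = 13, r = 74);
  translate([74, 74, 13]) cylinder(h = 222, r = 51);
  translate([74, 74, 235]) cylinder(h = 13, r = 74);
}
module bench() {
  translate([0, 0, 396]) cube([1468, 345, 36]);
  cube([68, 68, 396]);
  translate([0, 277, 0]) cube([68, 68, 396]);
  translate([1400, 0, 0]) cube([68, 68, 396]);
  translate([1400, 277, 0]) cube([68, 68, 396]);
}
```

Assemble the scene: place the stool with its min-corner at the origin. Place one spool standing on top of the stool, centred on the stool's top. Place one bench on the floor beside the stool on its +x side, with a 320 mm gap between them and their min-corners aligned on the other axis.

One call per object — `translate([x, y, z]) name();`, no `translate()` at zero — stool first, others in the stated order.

stool();
translate([72, 67, 429]) spool();
translate([612, 0, 0]) bench();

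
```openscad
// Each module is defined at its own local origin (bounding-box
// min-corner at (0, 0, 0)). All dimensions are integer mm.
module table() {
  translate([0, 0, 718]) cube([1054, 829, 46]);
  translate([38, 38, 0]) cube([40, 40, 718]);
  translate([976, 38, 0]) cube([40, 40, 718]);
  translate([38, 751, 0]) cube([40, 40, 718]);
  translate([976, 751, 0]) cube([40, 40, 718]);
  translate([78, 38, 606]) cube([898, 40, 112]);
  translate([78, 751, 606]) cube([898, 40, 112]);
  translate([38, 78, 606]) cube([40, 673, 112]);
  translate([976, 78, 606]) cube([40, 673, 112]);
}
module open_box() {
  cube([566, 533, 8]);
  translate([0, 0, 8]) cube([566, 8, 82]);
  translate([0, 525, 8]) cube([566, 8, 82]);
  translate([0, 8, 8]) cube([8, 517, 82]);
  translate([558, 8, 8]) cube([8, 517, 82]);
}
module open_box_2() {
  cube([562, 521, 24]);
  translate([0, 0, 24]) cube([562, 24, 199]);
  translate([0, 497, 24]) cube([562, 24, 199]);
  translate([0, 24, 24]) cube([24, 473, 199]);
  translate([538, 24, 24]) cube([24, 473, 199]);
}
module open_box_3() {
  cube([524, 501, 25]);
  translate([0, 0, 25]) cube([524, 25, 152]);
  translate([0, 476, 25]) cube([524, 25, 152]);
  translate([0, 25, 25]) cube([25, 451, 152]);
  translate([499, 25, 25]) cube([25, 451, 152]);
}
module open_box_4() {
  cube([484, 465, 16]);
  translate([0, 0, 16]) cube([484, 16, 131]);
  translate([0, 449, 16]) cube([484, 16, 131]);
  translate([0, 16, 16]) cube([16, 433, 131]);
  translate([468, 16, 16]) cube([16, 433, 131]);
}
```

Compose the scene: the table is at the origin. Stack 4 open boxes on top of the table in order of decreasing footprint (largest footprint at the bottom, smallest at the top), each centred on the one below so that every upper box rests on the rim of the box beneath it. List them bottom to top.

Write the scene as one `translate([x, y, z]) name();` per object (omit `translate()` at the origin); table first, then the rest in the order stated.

table();
translate([244, 148, 764]) open_box();
translate([246, 154, 854]) open_box_2();
translate([265, 164, 1077]) open_box_3();
translate([285, 182, 1254]) open_box_4();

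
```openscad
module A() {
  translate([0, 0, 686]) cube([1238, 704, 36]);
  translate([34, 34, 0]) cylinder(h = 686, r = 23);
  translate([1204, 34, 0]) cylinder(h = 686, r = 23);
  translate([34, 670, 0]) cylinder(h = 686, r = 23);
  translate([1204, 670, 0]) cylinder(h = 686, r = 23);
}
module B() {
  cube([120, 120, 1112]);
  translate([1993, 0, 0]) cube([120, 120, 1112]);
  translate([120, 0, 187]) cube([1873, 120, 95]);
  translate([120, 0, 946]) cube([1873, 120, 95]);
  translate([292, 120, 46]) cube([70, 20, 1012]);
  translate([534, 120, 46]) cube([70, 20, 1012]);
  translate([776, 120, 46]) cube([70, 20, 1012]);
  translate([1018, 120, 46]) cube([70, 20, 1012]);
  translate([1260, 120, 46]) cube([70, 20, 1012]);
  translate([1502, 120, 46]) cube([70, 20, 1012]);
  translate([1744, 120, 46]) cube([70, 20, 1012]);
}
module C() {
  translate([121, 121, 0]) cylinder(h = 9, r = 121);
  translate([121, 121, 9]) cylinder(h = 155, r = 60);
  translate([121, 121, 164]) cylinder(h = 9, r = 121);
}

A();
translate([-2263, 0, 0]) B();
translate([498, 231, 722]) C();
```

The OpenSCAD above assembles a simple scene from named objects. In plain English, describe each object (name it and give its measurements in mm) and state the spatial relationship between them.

A is a rectangular dining table. The top is 1238×704×36 mm with its upper surface at z = 722 mm. It stands on four round legs of 46 mm diameter, each leg's bounding box inset 11 mm from the nearest pair of top edges, running from the floor to the underside of the top.

B is a fence section. Two 120×120 mm posts, 1112 mm tall, stand on the floor with a clear span of 1873 mm between their inner faces. Two horizontal rails of 120×95 mm section span the gap between the posts with their undersides at z = 187 mm and z = 946 mm, flush with the posts' −y face. 7 pickets, each 70 mm wide, 20 mm thick and 1012 mm tall, are fixed to the +y face of the rails with their bottoms at z = 46 mm, evenly spaced across the span with equal gaps (rounded down to the nearest mm) at the −x end and between each pair — any rounding remainder accumulates at the +x end.

C is a spool: two coaxial disc flanges of radius 121 mm and thickness 9 mm, joined by a core cylinder of radius 60 mm and height 155 mm. The lower flange rests on z = 0 and the three cylinders share a vertical axis.

The fence section is on the floor beside the table on its −x side. The spool is on top of the table, centred.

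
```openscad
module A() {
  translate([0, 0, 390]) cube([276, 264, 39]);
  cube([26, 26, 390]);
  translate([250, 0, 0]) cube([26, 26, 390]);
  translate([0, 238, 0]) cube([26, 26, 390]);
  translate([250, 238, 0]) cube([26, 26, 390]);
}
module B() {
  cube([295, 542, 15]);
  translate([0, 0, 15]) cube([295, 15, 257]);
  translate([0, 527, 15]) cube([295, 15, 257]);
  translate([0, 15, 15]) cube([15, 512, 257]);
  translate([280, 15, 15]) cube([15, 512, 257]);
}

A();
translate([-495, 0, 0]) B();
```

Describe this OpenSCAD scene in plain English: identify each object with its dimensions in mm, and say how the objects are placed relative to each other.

A is a four-legged stool. The seat is a 276×264×39 mm slab whose top surface is at z = 429 mm; four square legs, each 26×26 mm in cross-section, run from the floor (z = 0) to the underside of the seat, each flush with a corner of the seat.

B is an open-topped rectangular box: outside dimensions 295×542×272 mm, with a uniform wall and base thickness of 15 mm. The base is a full 295×542 slab on the floor; four walls sit on top of the base. The front and back walls (the −y and +y sides) span the full width; the two side walls fit between them.

The open box is on the floor beside the stool on its −x side.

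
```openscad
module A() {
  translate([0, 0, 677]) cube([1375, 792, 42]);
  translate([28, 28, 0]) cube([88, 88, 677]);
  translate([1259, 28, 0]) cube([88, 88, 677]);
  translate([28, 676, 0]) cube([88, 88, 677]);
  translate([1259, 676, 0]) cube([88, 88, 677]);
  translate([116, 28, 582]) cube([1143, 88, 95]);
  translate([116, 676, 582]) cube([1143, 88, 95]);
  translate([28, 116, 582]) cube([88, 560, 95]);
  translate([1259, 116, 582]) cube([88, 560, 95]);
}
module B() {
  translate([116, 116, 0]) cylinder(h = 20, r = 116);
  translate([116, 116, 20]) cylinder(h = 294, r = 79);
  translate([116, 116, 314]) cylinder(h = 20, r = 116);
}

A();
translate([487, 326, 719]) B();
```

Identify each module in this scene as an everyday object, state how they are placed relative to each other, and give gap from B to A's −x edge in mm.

The spool's min-x is at 487; the table's min-x is 0; gap = 487 mm.

A is a table. B is a spool. The spool is on top of the table. The gap from the spool to the table's −x edge is 487 mm.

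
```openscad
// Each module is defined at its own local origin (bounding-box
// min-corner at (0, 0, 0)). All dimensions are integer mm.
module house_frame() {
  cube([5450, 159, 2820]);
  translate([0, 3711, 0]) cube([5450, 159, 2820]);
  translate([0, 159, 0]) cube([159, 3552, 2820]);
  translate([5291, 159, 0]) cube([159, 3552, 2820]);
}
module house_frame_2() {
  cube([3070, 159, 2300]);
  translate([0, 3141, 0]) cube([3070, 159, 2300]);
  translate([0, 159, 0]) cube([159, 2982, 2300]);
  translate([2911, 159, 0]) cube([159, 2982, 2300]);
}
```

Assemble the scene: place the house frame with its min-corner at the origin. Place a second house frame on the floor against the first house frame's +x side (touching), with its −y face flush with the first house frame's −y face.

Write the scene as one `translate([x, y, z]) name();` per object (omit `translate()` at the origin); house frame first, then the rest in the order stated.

house_frame();
translate([5450, 0, 0]) house_frame_2();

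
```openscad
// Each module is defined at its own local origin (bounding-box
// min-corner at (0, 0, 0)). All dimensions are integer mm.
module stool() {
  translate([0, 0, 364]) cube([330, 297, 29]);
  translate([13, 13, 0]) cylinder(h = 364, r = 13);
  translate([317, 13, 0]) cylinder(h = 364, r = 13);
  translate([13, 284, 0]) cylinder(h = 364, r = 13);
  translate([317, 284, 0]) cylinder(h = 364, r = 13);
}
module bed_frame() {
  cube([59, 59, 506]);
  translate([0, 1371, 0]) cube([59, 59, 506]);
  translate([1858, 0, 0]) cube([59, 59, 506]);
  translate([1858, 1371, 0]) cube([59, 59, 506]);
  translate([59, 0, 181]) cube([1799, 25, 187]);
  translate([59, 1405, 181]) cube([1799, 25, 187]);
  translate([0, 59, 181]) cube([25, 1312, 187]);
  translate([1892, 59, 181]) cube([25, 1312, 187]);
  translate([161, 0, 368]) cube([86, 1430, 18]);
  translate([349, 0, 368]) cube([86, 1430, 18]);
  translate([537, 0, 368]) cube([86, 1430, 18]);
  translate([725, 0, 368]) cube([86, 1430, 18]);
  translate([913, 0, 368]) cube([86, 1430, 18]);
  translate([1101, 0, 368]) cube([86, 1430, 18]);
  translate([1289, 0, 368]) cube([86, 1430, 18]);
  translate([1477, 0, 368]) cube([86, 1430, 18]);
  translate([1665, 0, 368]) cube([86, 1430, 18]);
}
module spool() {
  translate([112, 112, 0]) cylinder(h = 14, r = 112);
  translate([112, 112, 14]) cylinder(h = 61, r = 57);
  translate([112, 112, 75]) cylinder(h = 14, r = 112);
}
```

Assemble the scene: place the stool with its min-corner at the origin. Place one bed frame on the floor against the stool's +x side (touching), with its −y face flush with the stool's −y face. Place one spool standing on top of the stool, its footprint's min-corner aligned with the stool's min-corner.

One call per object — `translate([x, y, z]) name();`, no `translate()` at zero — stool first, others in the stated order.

stool();
translate([330, 0, 0]) bed_frame();
translate([0, 0, 393]) spool();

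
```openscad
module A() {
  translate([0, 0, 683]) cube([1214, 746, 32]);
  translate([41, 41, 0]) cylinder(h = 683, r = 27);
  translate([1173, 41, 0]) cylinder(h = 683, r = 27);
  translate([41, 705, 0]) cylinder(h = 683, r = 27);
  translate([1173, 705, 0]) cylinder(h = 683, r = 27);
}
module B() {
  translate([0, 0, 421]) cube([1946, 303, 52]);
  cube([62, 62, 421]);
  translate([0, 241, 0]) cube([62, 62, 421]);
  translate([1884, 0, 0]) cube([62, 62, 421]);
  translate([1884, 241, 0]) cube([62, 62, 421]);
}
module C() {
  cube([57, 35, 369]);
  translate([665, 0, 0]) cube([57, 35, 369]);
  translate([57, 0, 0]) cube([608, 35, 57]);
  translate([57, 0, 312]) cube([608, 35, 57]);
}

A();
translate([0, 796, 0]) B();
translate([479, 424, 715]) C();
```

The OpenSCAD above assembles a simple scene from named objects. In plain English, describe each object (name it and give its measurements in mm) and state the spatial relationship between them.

A is a table with a 1214×746 mm rectangular top, 32 mm thick, top surface at z = 715 mm, supported by four round legs of 54 mm diameter, each leg's bounding box inset 14 mm from the nearest pair of top edges, running from the floor.

B is a bench: a 1946×303 mm seat slab, 52 mm thick, top at z = 473 mm, on four 62×62 mm square legs flush with the seat corners and standing on z = 0.

C is a picture frame with a 608×255 mm rectangular opening (x by z) and a uniform 57 mm border on every side. Frame depth is 35 mm along y. It is built from two vertical stiles running the full outside height and two horizontal rails spanning the gap between the stiles.

The bench is on the floor beside the table on its +y side. The picture frame is on top of the table.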